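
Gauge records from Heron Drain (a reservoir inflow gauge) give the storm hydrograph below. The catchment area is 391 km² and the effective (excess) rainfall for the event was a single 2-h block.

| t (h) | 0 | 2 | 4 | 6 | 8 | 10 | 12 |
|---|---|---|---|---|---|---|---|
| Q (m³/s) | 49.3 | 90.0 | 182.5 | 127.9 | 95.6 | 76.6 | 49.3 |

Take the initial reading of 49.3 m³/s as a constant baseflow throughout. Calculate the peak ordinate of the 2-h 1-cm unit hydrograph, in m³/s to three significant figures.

U_p ≈ 222 m³/s

Direct runoff: 0.0, 40.7, 133.2, 78.6, 46.3, 27.3, 0.0 m³/s; ΣQ_DR = 326.1 m³/s, peak = 133.2 m³/s.
Runoff depth d = ΣQ_DR·Δt / A = 326.1 × 7200 / (391 km²) = 6.005 mm.
The 1-cm UH is the DRH scaled by (10 mm)/d, so U_p = 133.2 × 10/6.005 = 222 m³/s.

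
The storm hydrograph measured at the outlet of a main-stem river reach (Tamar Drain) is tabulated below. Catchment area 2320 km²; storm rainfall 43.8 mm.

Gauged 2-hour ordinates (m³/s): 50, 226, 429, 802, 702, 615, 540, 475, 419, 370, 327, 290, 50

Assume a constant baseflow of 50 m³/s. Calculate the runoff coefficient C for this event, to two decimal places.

C ≈ 0.33

ΣQ_DR = 4645 m³/s; V = ΣQ_DR·Δt = 3.344 × 10^7 m³.
Runoff depth d = V / A = 14.42 mm.
C = d / P = 14.42 / 43.8 = 0.33.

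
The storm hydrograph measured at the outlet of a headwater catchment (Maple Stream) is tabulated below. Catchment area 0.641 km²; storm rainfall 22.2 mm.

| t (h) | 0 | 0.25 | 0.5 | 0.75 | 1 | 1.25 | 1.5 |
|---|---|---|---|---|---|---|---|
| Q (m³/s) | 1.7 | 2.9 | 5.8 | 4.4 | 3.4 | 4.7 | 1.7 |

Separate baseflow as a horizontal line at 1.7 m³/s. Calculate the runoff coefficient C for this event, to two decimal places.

C ≈ 0.80

ΣQ_DR = 12.70 m³/s; V = ΣQ_DR·Δt = 11430 m³.
Runoff depth d = V / A = 17.83 mm.
C = d / P = 17.83 / 22.2 = 0.80.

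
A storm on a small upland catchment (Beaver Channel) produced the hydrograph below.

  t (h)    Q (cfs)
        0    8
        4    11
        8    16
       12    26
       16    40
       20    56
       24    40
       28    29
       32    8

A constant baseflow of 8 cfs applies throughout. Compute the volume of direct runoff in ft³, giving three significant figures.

V ≈ 2.33 × 10^6 ft³

Direct-runoff ordinates (Q − Q_b): 0.0, 3.0, 8.0, 18.0, 32.0, 48.0, 32.0, 21.0, 0.0 cfs.
ΣQ_DR = 162.0 cfs.
With Δt = 4 h = 14400 s, V = ΣQ_DR · Δt = 162.0 × 14400 = 2.33 × 10^6 ft³.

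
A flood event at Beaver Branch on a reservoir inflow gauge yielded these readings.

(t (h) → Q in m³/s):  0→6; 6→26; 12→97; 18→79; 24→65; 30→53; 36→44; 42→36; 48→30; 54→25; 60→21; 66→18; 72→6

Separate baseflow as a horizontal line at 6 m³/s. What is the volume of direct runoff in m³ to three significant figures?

V ≈ 9.24 × 10^6 m³

Direct-runoff ordinates (Q − Q_b): 0.0, 20.0, 91.0, 73.0, 59.0, 47.0, 38.0, 30.0, 24.0, 19.0, 15.0, 12.0, 0.0 m³/s.
ΣQ_DR = 428.0 m³/s.
With Δt = 6 h = 21600 s, V = ΣQ_DR · Δt = 428.0 × 21600 = 9.24 × 10^6 m³.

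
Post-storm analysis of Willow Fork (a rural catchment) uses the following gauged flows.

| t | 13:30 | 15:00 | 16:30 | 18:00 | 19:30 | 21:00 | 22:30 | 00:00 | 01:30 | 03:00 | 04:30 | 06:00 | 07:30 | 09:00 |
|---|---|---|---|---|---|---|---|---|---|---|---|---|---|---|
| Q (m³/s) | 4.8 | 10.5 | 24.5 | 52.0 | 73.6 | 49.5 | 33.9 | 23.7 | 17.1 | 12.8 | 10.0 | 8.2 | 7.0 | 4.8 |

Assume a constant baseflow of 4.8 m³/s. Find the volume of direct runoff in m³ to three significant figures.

Direct-runoff ordinates (Q − Q_b): 0.0, 5.7, 19.7, 47.2, 68.8, 44.7, 29.1, 18.9, 12.3, 8.0, 5.2, 3.4, 2.2, 0.0 m³/s.
ΣQ_DR = 265.2 m³/s.
With Δt = 1.5 h = 5400 s, V = ΣQ_DR · Δt = 265.2 × 5400 = 1.43 × 10^6 m³.

V ≈ 1.43 × 10^6 m³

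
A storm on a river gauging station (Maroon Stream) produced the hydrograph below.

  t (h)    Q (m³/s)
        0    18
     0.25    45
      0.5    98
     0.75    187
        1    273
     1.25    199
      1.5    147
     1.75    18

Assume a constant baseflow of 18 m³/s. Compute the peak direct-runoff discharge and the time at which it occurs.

Q_p = 255.0 m³/s at t = 1 h

Subtracting baseflow gives direct-runoff ordinates: 0.0, 27.0, 80.0, 169.0, 255.0, 181.0, 129.0, 0.0 m³/s.
The maximum is 255.0 m³/s, occurring at the reading for t = 1 h.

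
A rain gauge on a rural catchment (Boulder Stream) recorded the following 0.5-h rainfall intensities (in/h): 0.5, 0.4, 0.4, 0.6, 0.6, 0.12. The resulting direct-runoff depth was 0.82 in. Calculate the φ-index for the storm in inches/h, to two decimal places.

Only the 5 blocks with intensity above φ contribute runoff: 0.5, 0.4, 0.4, 0.6, 0.6 in/h.
Σ(I−φ)·Δt = d  ⇒  (0.5+0.4+0.4+0.6+0.6 − 5φ)·0.5 = 0.82
φ = (2.500 − 0.82/0.5) / 5 = 0.17 in/h.

φ ≈ 0.17 in/h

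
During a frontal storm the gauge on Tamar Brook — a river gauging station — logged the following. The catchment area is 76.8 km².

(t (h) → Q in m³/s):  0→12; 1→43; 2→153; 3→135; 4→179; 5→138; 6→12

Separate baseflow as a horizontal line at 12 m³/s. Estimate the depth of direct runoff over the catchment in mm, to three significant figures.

Direct runoff: 0.0, 31.0, 141.0, 123.0, 167.0, 126.0, 0.0 m³/s; ΣQ_DR = 588.0 m³/s.
V = ΣQ_DR · Δt = 588.0 × 3600 s = 2.117 × 10^6 m³.
Over A = 76.8 km², depth = V / A = 27.6 mm.

d ≈ 27.6 mm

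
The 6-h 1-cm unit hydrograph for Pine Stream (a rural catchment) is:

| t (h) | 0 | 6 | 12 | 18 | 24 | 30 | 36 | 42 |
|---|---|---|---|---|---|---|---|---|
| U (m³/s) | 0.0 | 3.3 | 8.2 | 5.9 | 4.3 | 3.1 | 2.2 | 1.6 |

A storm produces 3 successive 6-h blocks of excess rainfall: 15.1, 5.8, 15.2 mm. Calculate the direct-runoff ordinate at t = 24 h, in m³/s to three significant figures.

By discrete convolution, Q_j = Σ (P_i / 10 mm) · U_{j−i}.
At t = 24 h (j=4): Q = (15.1/10)·4.3 + (5.8/10)·5.9 + (15.2/10)·8.2 = 22.4 m³/s.

Q ≈ 22.4 m³/s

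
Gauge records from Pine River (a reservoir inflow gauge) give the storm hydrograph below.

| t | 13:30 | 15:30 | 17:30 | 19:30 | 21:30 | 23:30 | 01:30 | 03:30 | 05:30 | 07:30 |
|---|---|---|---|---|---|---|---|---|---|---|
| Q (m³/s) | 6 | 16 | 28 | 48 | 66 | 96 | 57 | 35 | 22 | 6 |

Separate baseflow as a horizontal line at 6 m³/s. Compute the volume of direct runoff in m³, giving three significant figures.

V ≈ 2.30 × 10^6 m³

Direct-runoff ordinates (Q − Q_b): 0.0, 10.0, 22.0, 42.0, 60.0, 90.0, 51.0, 29.0, 16.0, 0.0 m³/s.
ΣQ_DR = 320.0 m³/s.
With Δt = 2 h = 7200 s, V = ΣQ_DR · Δt = 320.0 × 7200 = 2.30 × 10^6 m³.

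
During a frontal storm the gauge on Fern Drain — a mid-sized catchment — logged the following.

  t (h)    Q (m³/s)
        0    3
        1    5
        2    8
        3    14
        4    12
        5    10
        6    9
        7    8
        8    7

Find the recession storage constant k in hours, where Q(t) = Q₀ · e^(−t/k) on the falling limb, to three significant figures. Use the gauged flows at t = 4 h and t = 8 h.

k ≈ 7.42 h

On the falling limb, Q drops from 12 to 7 m³/s between t = 4 h and t = 8 h (Δt = 4 h).
k = −Δt / ln(Q₂/Q₁) = −4 / ln(7/12) = 7.42 h.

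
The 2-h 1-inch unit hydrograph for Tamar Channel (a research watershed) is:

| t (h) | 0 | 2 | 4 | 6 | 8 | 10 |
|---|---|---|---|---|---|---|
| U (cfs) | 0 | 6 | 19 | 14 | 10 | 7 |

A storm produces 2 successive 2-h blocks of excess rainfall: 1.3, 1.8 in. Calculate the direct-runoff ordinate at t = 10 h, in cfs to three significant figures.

By discrete convolution, Q_j = Σ (P_i / 1 in) · U_{j−i}.
At t = 10 h (j=5): Q = (1.3/1)·7 + (1.8/1)·10 = 27.1 cfs.

Q ≈ 27.1 cfs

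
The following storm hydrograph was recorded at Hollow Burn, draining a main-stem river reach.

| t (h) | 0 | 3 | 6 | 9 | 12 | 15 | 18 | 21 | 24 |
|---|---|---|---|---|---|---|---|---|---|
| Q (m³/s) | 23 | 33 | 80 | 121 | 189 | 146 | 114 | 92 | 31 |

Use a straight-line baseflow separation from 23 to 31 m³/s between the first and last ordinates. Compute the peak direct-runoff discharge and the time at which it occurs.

Q_p = 162.00 m³/s at t = 12 h

Subtracting baseflow gives direct-runoff ordinates: 0.00, 9.00, 55.00, 95.00, 162.00, 118.00, 85.00, 62.00, 0.00 m³/s.
The maximum is 162.00 m³/s, occurring at the reading for t = 12 h.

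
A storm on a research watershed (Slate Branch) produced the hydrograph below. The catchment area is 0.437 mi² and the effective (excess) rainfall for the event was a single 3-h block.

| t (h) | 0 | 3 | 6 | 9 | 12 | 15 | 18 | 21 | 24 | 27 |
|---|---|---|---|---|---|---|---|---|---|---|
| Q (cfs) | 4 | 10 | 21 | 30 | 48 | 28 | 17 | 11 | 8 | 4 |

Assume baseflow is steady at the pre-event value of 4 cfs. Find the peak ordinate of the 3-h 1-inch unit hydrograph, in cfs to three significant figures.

Direct runoff: 0.0, 6.0, 17.0, 26.0, 44.0, 24.0, 13.0, 7.0, 4.0, 0.0 cfs; ΣQ_DR = 141.0 cfs, peak = 44.0 cfs.
Runoff depth d = ΣQ_DR·Δt / A = 141.0 × 10800 / (0.437 mi²) = 1.500 in.
The 1-inch UH is the DRH scaled by (1 in)/d, so U_p = 44.0 × 1/1.500 = 29.3 cfs.

U_p ≈ 29.3 cfs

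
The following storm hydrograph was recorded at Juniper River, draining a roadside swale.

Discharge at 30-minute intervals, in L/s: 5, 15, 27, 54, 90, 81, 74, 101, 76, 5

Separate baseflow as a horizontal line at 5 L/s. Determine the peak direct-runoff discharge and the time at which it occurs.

Q_p = 96.0 L/s at t = 3.5 h

Subtracting baseflow gives direct-runoff ordinates: 0.0, 10.0, 22.0, 49.0, 85.0, 76.0, 69.0, 96.0, 71.0, 0.0 L/s.
The maximum is 96.0 L/s, occurring at the reading for t = 3.5 h.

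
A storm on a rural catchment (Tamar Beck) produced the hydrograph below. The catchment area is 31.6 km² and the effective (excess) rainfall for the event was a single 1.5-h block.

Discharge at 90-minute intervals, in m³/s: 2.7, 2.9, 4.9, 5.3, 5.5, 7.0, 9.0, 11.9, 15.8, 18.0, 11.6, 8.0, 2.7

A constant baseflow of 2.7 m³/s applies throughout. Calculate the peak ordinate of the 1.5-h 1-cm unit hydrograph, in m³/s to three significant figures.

Direct runoff: 0.0, 0.2, 2.2, 2.6, 2.8, 4.3, 6.3, 9.2, 13.1, 15.3, 8.9, 5.3, 0.0 m³/s; ΣQ_DR = 70.20 m³/s, peak = 15.3 m³/s.
Runoff depth d = ΣQ_DR·Δt / A = 70.20 × 5400 / (31.6 km²) = 12.00 mm.
The 1-cm UH is the DRH scaled by (10 mm)/d, so U_p = 15.3 × 10/12.00 = 12.8 m³/s.

U_p ≈ 12.8 m³/s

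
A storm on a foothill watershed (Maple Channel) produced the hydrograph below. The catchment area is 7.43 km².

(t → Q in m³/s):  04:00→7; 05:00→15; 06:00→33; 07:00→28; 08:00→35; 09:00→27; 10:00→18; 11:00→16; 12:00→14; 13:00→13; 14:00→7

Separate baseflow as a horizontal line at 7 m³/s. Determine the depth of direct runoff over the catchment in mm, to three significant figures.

d ≈ 65.9 mm

Direct runoff: 0.0, 8.0, 26.0, 21.0, 28.0, 20.0, 11.0, 9.0, 7.0, 6.0, 0.0 m³/s; ΣQ_DR = 136.0 m³/s.
V = ΣQ_DR · Δt = 136.0 × 3600 s = 4.896 × 10^5 m³.
Over A = 7.43 km², depth = V / A = 65.9 mm.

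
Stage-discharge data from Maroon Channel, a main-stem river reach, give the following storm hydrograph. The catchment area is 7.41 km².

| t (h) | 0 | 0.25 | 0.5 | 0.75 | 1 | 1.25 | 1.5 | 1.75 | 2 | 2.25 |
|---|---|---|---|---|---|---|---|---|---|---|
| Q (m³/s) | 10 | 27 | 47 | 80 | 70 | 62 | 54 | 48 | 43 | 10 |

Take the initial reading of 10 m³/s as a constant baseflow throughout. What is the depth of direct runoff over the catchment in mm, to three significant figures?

d ≈ 42.6 mm

Direct runoff: 0.0, 17.0, 37.0, 70.0, 60.0, 52.0, 44.0, 38.0, 33.0, 0.0 m³/s; ΣQ_DR = 351.0 m³/s.
V = ΣQ_DR · Δt = 351.0 × 900 s = 3.159 × 10^5 m³.
Over A = 7.41 km², depth = V / A = 42.6 mm.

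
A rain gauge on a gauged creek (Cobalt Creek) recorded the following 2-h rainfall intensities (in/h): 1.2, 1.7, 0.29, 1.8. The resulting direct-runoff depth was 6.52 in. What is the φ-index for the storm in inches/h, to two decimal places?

φ ≈ 0.48 in/h

Only the 3 blocks with intensity above φ contribute runoff: 1.2, 1.7, 1.8 in/h.
Σ(I−φ)·Δt = d  ⇒  (1.2+1.7+1.8 − 3φ)·2 = 6.52
φ = (4.700 − 6.52/2) / 3 = 0.48 in/h.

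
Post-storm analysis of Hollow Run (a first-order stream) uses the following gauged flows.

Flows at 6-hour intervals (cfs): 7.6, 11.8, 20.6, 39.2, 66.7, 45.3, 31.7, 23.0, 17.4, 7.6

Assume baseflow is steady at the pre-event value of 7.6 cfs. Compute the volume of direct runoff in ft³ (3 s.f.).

Direct-runoff ordinates (Q − Q_b): 0.0, 4.2, 13.0, 31.6, 59.1, 37.7, 24.1, 15.4, 9.8, 0.0 cfs.
ΣQ_DR = 194.9 cfs.
With Δt = 6 h = 21600 s, V = ΣQ_DR · Δt = 194.9 × 21600 = 4.21 × 10^6 ft³.

V ≈ 4.21 × 10^6 ft³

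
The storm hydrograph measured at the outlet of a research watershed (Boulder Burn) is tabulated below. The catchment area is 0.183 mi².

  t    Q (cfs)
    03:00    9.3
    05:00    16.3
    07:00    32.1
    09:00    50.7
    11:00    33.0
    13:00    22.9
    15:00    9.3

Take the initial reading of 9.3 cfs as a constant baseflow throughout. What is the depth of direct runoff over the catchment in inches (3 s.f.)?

Direct runoff: 0.0, 7.0, 22.8, 41.4, 23.7, 13.6, 0.0 cfs; ΣQ_DR = 108.5 cfs.
V = ΣQ_DR · Δt = 108.5 × 7200 s = 7.812 × 10^5 ft³.
Over A = 0.183 mi², depth = V / A = 1.84 in.

d ≈ 1.84 in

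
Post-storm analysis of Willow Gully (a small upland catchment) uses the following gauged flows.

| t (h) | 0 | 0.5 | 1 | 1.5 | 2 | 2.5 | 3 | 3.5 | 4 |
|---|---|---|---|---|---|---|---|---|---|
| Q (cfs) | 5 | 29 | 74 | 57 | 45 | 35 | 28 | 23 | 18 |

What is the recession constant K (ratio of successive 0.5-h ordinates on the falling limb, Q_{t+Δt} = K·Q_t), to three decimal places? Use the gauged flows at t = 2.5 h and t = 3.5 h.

Using the recession-limb readings at t = 2.5 h and t = 3.5 h: Q falls from 35 to 23 cfs over 2 intervals.
K = (Q₂/Q₁)^(1/2) = (23/35)^(1/2) = 0.811.

K ≈ 0.811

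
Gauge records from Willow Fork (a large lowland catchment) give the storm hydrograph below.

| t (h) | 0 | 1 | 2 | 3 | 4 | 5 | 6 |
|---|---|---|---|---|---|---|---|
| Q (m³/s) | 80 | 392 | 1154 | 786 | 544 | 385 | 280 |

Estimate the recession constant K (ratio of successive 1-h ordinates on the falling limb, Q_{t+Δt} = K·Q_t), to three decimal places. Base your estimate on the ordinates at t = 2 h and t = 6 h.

Using the recession-limb readings at t = 2 h and t = 6 h: Q falls from 1154 to 280 m³/s over 4 intervals.
K = (Q₂/Q₁)^(1/4) = (280/1154)^(1/4) = 0.702.

K ≈ 0.702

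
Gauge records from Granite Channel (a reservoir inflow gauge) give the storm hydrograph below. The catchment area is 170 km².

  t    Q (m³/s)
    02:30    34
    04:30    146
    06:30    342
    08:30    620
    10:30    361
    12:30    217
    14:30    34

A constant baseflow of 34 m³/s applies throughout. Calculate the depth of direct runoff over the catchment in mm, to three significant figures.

d ≈ 64.2 mm

Direct runoff: 0.0, 112.0, 308.0, 586.0, 327.0, 183.0, 0.0 m³/s; ΣQ_DR = 1516 m³/s.
V = ΣQ_DR · Δt = 1516 × 7200 s = 1.092 × 10^7 m³.
Over A = 170 km², depth = V / A = 64.2 mm.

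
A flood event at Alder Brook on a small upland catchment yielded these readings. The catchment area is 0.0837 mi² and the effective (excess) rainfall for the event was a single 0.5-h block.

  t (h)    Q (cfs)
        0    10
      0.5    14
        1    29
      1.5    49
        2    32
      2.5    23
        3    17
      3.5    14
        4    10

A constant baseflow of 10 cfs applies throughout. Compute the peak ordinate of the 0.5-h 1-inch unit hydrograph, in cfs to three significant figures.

Direct runoff: 0.0, 4.0, 19.0, 39.0, 22.0, 13.0, 7.0, 4.0, 0.0 cfs; ΣQ_DR = 108.0 cfs, peak = 39.0 cfs.
Runoff depth d = ΣQ_DR·Δt / A = 108.0 × 1800 / (0.0837 mi²) = 0.9997 in.
The 1-inch UH is the DRH scaled by (1 in)/d, so U_p = 39.0 × 1/0.9997 = 39.0 cfs.

U_p ≈ 39.0 cfs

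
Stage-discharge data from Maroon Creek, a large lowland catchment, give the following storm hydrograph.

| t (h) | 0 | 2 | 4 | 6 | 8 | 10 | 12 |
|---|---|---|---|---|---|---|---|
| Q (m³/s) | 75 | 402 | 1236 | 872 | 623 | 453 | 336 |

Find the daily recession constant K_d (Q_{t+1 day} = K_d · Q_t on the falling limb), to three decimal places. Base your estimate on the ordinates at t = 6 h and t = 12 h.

K_d ≈ 0.022

Between t = 6 h and t = 12 h the flow falls from 872 to 336 m³/s over 3×2 h = 6 h.
Per-interval ratio K = (336/872)^(1/3) = 0.7277; K_d = K^(24/2) = 0.022.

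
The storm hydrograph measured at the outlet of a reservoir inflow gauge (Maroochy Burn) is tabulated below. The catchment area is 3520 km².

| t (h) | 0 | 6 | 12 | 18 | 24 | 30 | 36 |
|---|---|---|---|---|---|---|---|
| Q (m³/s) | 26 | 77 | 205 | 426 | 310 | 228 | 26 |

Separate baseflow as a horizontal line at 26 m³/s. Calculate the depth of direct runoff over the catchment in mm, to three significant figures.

d ≈ 6.85 mm

Direct runoff: 0.0, 51.0, 179.0, 400.0, 284.0, 202.0, 0.0 m³/s; ΣQ_DR = 1116 m³/s.
V = ΣQ_DR · Δt = 1116 × 21600 s = 2.411 × 10^7 m³.
Over A = 3520 km², depth = V / A = 6.85 mm.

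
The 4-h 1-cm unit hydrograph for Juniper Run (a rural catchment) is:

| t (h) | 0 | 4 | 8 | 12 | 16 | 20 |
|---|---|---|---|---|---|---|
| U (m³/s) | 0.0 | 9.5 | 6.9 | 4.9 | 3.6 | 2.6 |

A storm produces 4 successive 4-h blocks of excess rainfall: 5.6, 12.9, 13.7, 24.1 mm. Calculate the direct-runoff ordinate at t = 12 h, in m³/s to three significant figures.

By discrete convolution, Q_j = Σ (P_i / 10 mm) · U_{j−i}.
At t = 12 h (j=3): Q = (5.6/10)·4.9 + (12.9/10)·6.9 + (13.7/10)·9.5 + (24.1/10)·0.0 = 24.7 m³/s.

Q ≈ 24.7 m³/s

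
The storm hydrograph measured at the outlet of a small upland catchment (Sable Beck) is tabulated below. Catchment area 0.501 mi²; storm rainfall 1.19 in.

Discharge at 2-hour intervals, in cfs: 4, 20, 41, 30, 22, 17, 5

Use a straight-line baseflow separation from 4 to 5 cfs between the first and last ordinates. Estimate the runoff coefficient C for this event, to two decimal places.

ΣQ_DR = 107.5 cfs; V = ΣQ_DR·Δt = 7.740 × 10^5 ft³.
Runoff depth d = V / A = 0.6650 in.
C = d / P = 0.6650 / 1.19 = 0.56.

C ≈ 0.56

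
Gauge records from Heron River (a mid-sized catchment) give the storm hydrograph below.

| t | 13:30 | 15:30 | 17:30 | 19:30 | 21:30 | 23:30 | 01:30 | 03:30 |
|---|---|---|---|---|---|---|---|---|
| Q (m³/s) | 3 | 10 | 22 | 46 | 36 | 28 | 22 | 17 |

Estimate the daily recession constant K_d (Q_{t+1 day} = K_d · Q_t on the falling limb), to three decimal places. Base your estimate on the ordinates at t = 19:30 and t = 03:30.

K_d ≈ 0.050

Between t = 19:30 and t = 03:30 the flow falls from 46 to 17 m³/s over 4×2 h = 8 h.
Per-interval ratio K = (17/46)^(1/4) = 0.7797; K_d = K^(24/2) = 0.050.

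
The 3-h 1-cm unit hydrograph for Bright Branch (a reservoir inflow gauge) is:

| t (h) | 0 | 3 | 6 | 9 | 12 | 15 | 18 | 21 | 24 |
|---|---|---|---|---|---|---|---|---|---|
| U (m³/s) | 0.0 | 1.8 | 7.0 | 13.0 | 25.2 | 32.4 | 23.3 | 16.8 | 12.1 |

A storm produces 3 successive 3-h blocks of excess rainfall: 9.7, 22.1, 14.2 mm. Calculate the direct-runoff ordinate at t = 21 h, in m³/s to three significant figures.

Q ≈ 114 m³/s

By discrete convolution, Q_j = Σ (P_i / 10 mm) · U_{j−i}.
At t = 21 h (j=7): Q = (9.7/10)·16.8 + (22.1/10)·23.3 + (14.2/10)·32.4 = 114 m³/s.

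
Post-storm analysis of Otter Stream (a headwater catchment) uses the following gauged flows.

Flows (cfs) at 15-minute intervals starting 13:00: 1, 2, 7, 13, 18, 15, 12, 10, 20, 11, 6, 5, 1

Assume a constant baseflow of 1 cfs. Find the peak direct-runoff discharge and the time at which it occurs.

Q_p = 19.0 cfs at t = 15:00

Subtracting baseflow gives direct-runoff ordinates: 0.0, 1.0, 6.0, 12.0, 17.0, 14.0, 11.0, 9.0, 19.0, 10.0, 5.0, 4.0, 0.0 cfs.
The maximum is 19.0 cfs, occurring at the reading for t = 15:00.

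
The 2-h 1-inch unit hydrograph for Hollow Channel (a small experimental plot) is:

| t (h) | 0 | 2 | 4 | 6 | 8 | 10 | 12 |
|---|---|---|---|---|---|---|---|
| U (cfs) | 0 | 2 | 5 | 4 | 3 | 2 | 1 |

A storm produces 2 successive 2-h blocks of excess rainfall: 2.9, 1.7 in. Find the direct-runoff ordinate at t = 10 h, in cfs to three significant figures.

Q ≈ 10.9 cfs

By discrete convolution, Q_j = Σ (P_i / 1 in) · U_{j−i}.
At t = 10 h (j=5): Q = (2.9/1)·2 + (1.7/1)·3 = 10.9 cfs.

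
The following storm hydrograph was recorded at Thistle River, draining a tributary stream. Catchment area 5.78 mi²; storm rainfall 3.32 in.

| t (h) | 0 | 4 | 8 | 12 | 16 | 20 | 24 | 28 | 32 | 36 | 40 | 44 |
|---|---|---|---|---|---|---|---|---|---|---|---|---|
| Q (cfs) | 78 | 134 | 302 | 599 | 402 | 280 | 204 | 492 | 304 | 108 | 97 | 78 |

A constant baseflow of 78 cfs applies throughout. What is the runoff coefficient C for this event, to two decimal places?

C ≈ 0.69

ΣQ_DR = 2142 cfs; V = ΣQ_DR·Δt = 3.084 × 10^7 ft³.
Runoff depth d = V / A = 2.297 in.
C = d / P = 2.297 / 3.32 = 0.69.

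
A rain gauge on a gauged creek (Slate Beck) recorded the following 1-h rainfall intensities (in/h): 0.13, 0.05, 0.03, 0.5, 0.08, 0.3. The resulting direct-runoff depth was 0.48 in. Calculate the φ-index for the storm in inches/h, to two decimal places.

Only the 2 blocks with intensity above φ contribute runoff: 0.5, 0.3 in/h.
Σ(I−φ)·Δt = d  ⇒  (0.5+0.3 − 2φ)·1 = 0.48
φ = (0.8000 − 0.48/1) / 2 = 0.16 in/h.

φ ≈ 0.16 in/h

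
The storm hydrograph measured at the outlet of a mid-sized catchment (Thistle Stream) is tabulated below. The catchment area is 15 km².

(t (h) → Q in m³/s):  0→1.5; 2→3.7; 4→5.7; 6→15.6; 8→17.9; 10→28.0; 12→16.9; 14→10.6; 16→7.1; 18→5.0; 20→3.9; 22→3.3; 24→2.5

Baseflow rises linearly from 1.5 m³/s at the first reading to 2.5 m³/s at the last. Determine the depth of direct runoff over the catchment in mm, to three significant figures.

d ≈ 45.9 mm

Direct runoff: 0.00, 2.12, 4.03, 13.85, 16.07, 26.08, 14.90, 8.52, 4.93, 2.75, 1.57, 0.88, 0.00 m³/s; ΣQ_DR = 95.70 m³/s.
V = ΣQ_DR · Δt = 95.70 × 7200 s = 6.890 × 10^5 m³.
Over A = 15 km², depth = V / A = 45.9 mm.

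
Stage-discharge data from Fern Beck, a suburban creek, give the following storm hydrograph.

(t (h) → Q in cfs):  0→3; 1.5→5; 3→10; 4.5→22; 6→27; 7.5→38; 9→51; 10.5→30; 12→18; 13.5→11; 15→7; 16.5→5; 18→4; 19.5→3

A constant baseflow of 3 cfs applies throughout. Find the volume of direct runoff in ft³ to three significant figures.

V ≈ 1.04 × 10^6 ft³

Direct-runoff ordinates (Q − Q_b): 0.0, 2.0, 7.0, 19.0, 24.0, 35.0, 48.0, 27.0, 15.0, 8.0, 4.0, 2.0, 1.0, 0.0 cfs.
ΣQ_DR = 192.0 cfs.
With Δt = 1.5 h = 5400 s, V = ΣQ_DR · Δt = 192.0 × 5400 = 1.04 × 10^6 ft³.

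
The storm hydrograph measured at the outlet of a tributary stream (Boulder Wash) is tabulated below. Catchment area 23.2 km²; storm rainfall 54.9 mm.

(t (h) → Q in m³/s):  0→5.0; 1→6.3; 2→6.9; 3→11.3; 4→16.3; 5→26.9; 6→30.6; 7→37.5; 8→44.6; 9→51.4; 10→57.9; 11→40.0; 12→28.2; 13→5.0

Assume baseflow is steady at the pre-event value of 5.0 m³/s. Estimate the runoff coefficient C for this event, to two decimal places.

C ≈ 0.84

ΣQ_DR = 297.9 m³/s; V = ΣQ_DR·Δt = 1.072 × 10^6 m³.
Runoff depth d = V / A = 46.23 mm.
C = d / P = 46.23 / 54.9 = 0.84.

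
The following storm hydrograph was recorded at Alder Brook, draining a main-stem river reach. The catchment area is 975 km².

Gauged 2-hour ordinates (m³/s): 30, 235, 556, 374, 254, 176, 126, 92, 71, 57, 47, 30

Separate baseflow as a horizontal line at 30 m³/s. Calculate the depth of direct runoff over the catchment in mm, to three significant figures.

d ≈ 12.5 mm

Direct runoff: 0.0, 205.0, 526.0, 344.0, 224.0, 146.0, 96.0, 62.0, 41.0, 27.0, 17.0, 0.0 m³/s; ΣQ_DR = 1688 m³/s.
V = ΣQ_DR · Δt = 1688 × 7200 s = 1.215 × 10^7 m³.
Over A = 975 km², depth = V / A = 12.5 mm.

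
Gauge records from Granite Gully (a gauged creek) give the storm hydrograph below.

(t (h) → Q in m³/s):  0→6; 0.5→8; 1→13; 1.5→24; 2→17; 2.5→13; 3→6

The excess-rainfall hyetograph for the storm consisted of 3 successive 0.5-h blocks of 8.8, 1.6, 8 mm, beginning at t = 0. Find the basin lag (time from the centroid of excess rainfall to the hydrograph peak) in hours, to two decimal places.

t_L ≈ 0.77 h

Centroid of excess rainfall: t_c = Σ P_i·t̄_i / ΣP_i = 0.7283 h (block centres at 0.25, 0.75, 1.25 h).
Hydrograph peak occurs at t = 1.5 h, so basin lag t_L = 1.5 − 0.7283 = 0.77 h.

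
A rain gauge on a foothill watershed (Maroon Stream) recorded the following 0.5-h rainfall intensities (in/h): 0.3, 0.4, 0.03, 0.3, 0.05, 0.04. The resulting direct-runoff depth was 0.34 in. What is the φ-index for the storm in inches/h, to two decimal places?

φ ≈ 0.11 in/h

Only the 3 blocks with intensity above φ contribute runoff: 0.3, 0.4, 0.3 in/h.
Σ(I−φ)·Δt = d  ⇒  (0.3+0.4+0.3 − 3φ)·0.5 = 0.34
φ = (1.000 − 0.34/0.5) / 3 = 0.11 in/h.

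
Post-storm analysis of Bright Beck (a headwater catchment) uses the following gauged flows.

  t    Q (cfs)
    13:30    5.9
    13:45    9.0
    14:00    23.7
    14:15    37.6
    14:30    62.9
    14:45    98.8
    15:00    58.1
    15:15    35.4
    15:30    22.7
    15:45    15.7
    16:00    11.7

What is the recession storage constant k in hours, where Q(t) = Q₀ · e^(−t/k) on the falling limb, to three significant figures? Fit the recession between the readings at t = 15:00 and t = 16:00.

On the falling limb, Q drops from 58.1 to 11.7 cfs between t = 15:00 and t = 16:00 (Δt = 1 h).
k = −Δt / ln(Q₂/Q₁) = −1 / ln(11.7/58.1) = 0.624 h.

k ≈ 0.624 h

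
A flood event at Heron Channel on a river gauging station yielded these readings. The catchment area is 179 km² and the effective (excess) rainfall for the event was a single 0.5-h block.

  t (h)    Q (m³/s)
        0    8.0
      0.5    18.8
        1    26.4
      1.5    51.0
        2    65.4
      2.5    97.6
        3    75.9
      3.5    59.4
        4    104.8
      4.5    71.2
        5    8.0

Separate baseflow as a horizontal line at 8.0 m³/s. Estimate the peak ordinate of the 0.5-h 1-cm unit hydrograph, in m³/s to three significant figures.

U_p ≈ 193 m³/s

Direct runoff: 0.0, 10.8, 18.4, 43.0, 57.4, 89.6, 67.9, 51.4, 96.8, 63.2, 0.0 m³/s; ΣQ_DR = 498.5 m³/s, peak = 96.8 m³/s.
Runoff depth d = ΣQ_DR·Δt / A = 498.5 × 1800 / (179 km²) = 5.013 mm.
The 1-cm UH is the DRH scaled by (10 mm)/d, so U_p = 96.8 × 10/5.013 = 193 m³/s.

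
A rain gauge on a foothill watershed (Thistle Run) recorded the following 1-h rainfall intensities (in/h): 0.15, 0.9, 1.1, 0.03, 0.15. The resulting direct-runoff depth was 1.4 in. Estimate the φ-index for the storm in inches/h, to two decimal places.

φ ≈ 0.30 in/h

Only the 2 blocks with intensity above φ contribute runoff: 0.9, 1.1 in/h.
Σ(I−φ)·Δt = d  ⇒  (0.9+1.1 − 2φ)·1 = 1.4
φ = (2.000 − 1.4/1) / 2 = 0.30 in/h.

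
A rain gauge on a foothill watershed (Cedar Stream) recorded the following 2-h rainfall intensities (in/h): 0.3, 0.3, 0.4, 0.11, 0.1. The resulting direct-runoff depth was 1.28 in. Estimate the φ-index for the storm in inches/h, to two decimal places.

φ ≈ 0.12 in/h

Only the 3 blocks with intensity above φ contribute runoff: 0.3, 0.3, 0.4 in/h.
Σ(I−φ)·Δt = d  ⇒  (0.3+0.3+0.4 − 3φ)·2 = 1.28
φ = (1.000 − 1.28/2) / 3 = 0.12 in/h.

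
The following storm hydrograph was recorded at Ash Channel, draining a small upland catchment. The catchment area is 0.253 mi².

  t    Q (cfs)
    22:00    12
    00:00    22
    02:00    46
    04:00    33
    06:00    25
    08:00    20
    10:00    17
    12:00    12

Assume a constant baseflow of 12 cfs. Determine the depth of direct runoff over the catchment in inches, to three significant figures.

d ≈ 1.11 in

Direct runoff: 0.0, 10.0, 34.0, 21.0, 13.0, 8.0, 5.0, 0.0 cfs; ΣQ_DR = 91.00 cfs.
V = ΣQ_DR · Δt = 91.00 × 7200 s = 6.552 × 10^5 ft³.
Over A = 0.253 mi², depth = V / A = 1.11 in.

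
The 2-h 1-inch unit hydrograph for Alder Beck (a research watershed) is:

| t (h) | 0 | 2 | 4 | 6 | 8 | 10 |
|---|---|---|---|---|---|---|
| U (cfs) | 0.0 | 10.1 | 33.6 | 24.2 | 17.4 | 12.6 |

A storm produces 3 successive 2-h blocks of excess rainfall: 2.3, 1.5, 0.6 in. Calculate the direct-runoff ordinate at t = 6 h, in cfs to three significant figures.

Q ≈ 112 cfs

By discrete convolution, Q_j = Σ (P_i / 1 in) · U_{j−i}.
At t = 6 h (j=3): Q = (2.3/1)·24.2 + (1.5/1)·33.6 + (0.6/1)·10.1 = 112 cfs.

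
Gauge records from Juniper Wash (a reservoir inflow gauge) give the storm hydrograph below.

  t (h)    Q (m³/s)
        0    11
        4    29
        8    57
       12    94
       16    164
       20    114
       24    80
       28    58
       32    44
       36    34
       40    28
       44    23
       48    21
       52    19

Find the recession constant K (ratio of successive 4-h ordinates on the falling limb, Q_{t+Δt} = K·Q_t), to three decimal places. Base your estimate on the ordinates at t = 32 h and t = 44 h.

Using the recession-limb readings at t = 32 h and t = 44 h: Q falls from 44 to 23 m³/s over 3 intervals.
K = (Q₂/Q₁)^(1/3) = (23/44)^(1/3) = 0.806.

K ≈ 0.806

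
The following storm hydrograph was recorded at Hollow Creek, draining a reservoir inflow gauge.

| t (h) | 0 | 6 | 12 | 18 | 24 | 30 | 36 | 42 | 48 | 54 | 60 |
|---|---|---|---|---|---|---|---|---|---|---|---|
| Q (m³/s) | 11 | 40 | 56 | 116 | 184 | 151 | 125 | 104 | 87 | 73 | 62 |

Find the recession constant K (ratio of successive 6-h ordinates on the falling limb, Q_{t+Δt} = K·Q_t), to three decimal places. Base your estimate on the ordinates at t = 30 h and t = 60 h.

K ≈ 0.837

Using the recession-limb readings at t = 30 h and t = 60 h: Q falls from 151 to 62 m³/s over 5 intervals.
K = (Q₂/Q₁)^(1/5) = (62/151)^(1/5) = 0.837.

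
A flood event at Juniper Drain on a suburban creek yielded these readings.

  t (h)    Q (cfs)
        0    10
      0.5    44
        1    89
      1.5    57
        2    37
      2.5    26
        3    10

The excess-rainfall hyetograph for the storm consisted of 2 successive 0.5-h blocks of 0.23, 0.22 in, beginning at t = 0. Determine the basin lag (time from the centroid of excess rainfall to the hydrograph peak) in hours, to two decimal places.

Centroid of excess rainfall: t_c = Σ P_i·t̄_i / ΣP_i = 0.4944 h (block centres at 0.25, 0.75 h).
Hydrograph peak occurs at t = 1 h, so basin lag t_L = 1 − 0.4944 = 0.51 h.

t_L ≈ 0.51 h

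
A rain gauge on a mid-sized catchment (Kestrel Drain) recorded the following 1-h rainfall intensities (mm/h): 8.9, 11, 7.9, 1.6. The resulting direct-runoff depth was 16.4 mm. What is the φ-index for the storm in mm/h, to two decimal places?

Only the 3 blocks with intensity above φ contribute runoff: 8.9, 11, 7.9 mm/h.
Σ(I−φ)·Δt = d  ⇒  (8.9+11+7.9 − 3φ)·1 = 16.4
φ = (27.80 − 16.4/1) / 3 = 3.80 mm/h.

φ ≈ 3.80 mm/h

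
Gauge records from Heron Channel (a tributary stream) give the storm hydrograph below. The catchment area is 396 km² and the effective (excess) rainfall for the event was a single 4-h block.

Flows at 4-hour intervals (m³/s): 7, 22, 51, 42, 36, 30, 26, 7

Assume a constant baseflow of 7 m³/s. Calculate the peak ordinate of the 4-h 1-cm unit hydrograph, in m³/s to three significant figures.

U_p ≈ 73.3 m³/s

Direct runoff: 0.0, 15.0, 44.0, 35.0, 29.0, 23.0, 19.0, 0.0 m³/s; ΣQ_DR = 165.0 m³/s, peak = 44.0 m³/s.
Runoff depth d = ΣQ_DR·Δt / A = 165.0 × 14400 / (396 km²) = 6.000 mm.
The 1-cm UH is the DRH scaled by (10 mm)/d, so U_p = 44.0 × 10/6.000 = 73.3 m³/s.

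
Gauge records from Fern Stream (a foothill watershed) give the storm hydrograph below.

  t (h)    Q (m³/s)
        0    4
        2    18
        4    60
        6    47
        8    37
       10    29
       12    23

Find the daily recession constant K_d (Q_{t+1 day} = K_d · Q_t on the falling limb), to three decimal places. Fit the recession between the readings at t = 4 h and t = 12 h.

Between t = 4 h and t = 12 h the flow falls from 60 to 23 m³/s over 4×2 h = 8 h.
Per-interval ratio K = (23/60)^(1/4) = 0.7869; K_d = K^(24/2) = 0.056.

K_d ≈ 0.056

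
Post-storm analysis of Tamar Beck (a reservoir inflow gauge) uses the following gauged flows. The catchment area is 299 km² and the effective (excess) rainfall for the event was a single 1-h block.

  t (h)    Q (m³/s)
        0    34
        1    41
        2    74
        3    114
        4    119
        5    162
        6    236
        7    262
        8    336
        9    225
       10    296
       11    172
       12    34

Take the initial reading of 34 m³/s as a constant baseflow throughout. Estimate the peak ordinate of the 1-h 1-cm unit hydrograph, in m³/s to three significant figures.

U_p ≈ 151 m³/s

Direct runoff: 0.0, 7.0, 40.0, 80.0, 85.0, 128.0, 202.0, 228.0, 302.0, 191.0, 262.0, 138.0, 0.0 m³/s; ΣQ_DR = 1663 m³/s, peak = 302.0 m³/s.
Runoff depth d = ΣQ_DR·Δt / A = 1663 × 3600 / (299 km²) = 20.02 mm.
The 1-cm UH is the DRH scaled by (10 mm)/d, so U_p = 302.0 × 10/20.02 = 151 m³/s.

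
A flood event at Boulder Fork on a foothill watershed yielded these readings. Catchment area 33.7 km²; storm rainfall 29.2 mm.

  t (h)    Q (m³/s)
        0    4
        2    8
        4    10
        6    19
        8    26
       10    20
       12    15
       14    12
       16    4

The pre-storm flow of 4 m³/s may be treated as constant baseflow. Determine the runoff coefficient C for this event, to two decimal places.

ΣQ_DR = 82.00 m³/s; V = ΣQ_DR·Δt = 5.904 × 10^5 m³.
Runoff depth d = V / A = 17.52 mm.
C = d / P = 17.52 / 29.2 = 0.60.

C ≈ 0.60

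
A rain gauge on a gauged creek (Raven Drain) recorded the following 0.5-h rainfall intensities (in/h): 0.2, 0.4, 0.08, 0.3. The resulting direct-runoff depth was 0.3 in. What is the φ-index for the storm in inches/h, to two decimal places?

φ ≈ 0.10 in/h

Only the 3 blocks with intensity above φ contribute runoff: 0.2, 0.4, 0.3 in/h.
Σ(I−φ)·Δt = d  ⇒  (0.2+0.4+0.3 − 3φ)·0.5 = 0.3
φ = (0.9000 − 0.3/0.5) / 3 = 0.10 in/h.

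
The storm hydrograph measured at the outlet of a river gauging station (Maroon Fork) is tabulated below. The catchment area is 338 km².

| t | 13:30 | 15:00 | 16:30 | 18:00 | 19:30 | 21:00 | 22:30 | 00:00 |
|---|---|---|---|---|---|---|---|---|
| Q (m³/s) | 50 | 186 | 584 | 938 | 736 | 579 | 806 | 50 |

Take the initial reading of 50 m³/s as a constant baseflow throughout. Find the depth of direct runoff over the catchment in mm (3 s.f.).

Direct runoff: 0.0, 136.0, 534.0, 888.0, 686.0, 529.0, 756.0, 0.0 m³/s; ΣQ_DR = 3529 m³/s.
V = ΣQ_DR · Δt = 3529 × 5400 s = 1.906 × 10^7 m³.
Over A = 338 km², depth = V / A = 56.4 mm.

d ≈ 56.4 mm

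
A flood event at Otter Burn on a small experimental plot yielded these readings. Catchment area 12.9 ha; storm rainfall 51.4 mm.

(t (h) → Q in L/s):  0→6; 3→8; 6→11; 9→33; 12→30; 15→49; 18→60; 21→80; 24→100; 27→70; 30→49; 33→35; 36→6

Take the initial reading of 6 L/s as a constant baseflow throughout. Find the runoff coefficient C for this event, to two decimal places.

C ≈ 0.75

ΣQ_DR = 459.0 L/s; V = ΣQ_DR·Δt = 4.957 × 10^6 L.
Runoff depth d = V / A = 38.43 mm.
C = d / P = 38.43 / 51.4 = 0.75.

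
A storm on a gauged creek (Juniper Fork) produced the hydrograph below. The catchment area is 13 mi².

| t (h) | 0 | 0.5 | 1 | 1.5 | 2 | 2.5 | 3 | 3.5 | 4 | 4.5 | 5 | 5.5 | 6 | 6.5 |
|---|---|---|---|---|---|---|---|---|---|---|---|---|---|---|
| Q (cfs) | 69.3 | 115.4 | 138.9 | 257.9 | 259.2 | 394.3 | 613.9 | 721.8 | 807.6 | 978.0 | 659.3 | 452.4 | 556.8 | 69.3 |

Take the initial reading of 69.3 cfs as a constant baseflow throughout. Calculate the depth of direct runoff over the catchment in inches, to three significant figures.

Direct runoff: 0.0, 46.1, 69.6, 188.6, 189.9, 325.0, 544.6, 652.5, 738.3, 908.7, 590.0, 383.1, 487.5, 0.0 cfs; ΣQ_DR = 5124 cfs.
V = ΣQ_DR · Δt = 5124 × 1800 s = 9.223 × 10^6 ft³.
Over A = 13 mi², depth = V / A = 0.305 in.

d ≈ 0.305 in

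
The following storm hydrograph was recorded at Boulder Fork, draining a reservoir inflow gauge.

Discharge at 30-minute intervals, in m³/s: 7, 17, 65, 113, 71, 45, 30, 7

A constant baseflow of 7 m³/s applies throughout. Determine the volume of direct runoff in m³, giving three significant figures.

V ≈ 5.38 × 10^5 m³

Direct-runoff ordinates (Q − Q_b): 0.0, 10.0, 58.0, 106.0, 64.0, 38.0, 23.0, 0.0 m³/s.
ΣQ_DR = 299.0 m³/s.
With Δt = 0.5 h = 1800 s, V = ΣQ_DR · Δt = 299.0 × 1800 = 5.38 × 10^5 m³.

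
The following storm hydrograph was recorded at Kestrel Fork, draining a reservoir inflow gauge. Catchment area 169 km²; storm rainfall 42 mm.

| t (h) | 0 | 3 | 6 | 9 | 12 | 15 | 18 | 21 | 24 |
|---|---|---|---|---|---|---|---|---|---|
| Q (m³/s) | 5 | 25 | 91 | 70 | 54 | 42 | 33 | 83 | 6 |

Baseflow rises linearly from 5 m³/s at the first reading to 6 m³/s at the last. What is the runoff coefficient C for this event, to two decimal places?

ΣQ_DR = 359.5 m³/s; V = ΣQ_DR·Δt = 3.883 × 10^6 m³.
Runoff depth d = V / A = 22.97 mm.
C = d / P = 22.97 / 42 = 0.55.

C ≈ 0.55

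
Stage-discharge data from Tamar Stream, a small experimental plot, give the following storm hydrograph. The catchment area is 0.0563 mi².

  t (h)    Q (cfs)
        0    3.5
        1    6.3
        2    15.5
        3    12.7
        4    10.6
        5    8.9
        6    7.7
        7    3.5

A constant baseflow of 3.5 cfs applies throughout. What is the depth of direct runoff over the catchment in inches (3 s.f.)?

Direct runoff: 0.0, 2.8, 12.0, 9.2, 7.1, 5.4, 4.2, 0.0 cfs; ΣQ_DR = 40.70 cfs.
V = ΣQ_DR · Δt = 40.70 × 3600 s = 1.465 × 10^5 ft³.
Over A = 0.0563 mi², depth = V / A = 1.12 in.

d ≈ 1.12 in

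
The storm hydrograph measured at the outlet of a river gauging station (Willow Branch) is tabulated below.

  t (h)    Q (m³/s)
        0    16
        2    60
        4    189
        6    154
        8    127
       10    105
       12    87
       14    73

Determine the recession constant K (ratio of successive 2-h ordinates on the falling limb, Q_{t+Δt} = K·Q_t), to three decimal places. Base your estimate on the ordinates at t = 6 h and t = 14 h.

Using the recession-limb readings at t = 6 h and t = 14 h: Q falls from 154 to 73 m³/s over 4 intervals.
K = (Q₂/Q₁)^(1/4) = (73/154)^(1/4) = 0.830.

K ≈ 0.830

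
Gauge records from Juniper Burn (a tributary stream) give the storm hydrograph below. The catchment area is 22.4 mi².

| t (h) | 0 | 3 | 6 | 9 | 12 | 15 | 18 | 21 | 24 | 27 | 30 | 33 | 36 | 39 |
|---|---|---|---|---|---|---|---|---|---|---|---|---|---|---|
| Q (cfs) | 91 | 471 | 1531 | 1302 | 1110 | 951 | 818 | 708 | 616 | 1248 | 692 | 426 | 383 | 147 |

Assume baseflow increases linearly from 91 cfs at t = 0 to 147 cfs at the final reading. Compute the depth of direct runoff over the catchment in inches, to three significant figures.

Direct runoff: 0.00, 375.69, 1431.38, 1198.08, 1001.77, 838.46, 701.15, 586.85, 490.54, 1118.23, 557.92, 287.62, 240.31, 0.00 cfs; ΣQ_DR = 8828 cfs.
V = ΣQ_DR · Δt = 8828 × 10800 s = 9.534 × 10^7 ft³.
Over A = 22.4 mi², depth = V / A = 1.83 in.

d ≈ 1.83 in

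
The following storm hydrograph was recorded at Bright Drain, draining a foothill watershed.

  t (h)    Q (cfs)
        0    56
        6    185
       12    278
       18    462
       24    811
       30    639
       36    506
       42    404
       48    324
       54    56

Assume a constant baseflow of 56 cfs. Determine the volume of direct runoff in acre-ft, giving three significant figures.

V ≈ 1570 acre-ft

Direct-runoff ordinates (Q − Q_b): 0.0, 129.0, 222.0, 406.0, 755.0, 583.0, 450.0, 348.0, 268.0, 0.0 cfs.
ΣQ_DR = 3161 cfs.
With Δt = 6 h = 21600 s, V = ΣQ_DR · Δt = 3161 × 21600 = 6.83 × 10^7 ft³ = 1570 acre-ft.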